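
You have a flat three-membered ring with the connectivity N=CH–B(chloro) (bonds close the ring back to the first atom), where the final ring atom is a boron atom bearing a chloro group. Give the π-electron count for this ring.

Check conjugation: every atom in a ring double bond is sp² and brings one electron to the p orbital; the doubly-bonded nitrogens are pyridine-type — their lone pairs lie in the ring plane, leaving one electron in the p orbital; the boron has an empty p orbital — every position has a p orbital, so the cyclic π system is continuous.
Adding the contributions, 1 × 2 = 2 from the double-bond unit + 0 from the B(chloro) atom = 2.

2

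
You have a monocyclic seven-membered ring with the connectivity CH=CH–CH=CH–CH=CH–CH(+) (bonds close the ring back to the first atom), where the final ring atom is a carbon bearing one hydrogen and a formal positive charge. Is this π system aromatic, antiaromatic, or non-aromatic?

Check conjugation: every atom in a ring double bond is sp² and brings one electron to the p orbital; the carbocation has an empty p orbital — every position has a p orbital, so the cyclic π system is continuous.
Tallying contributions gives 3 × 2 = 6 from the double-bond units + 0 from the CH(+) atom = 6.
6 = 4(1) + 2, which satisfies Hückel's 4n+2 rule.

Aromatic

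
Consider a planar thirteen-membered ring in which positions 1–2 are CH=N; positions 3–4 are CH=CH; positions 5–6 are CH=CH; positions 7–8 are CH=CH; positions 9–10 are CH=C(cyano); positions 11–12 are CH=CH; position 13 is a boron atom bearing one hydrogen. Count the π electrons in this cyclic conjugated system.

12

The p orbitals form a continuous loop: every atom in a ring double bond is sp² and brings one electron to the p orbital; each =N– nitrogen is pyridine-type (lone pair in the sp² plane, one electron in the p orbital); the boron has an empty p orbital. The ring is fully conjugated.
Counting π electrons: 6 × 2 = 12 from the double-bond units + 0 from the BH atom = 12.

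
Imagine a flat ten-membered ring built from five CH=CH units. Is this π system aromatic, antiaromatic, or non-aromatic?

The p orbitals form a continuous loop: each doubly-bonded ring atom is sp² with one p-orbital electron. The ring is fully conjugated.
Tallying contributions gives 5 × 2 = 10 from the 5 double-bond units.
Since 10 = 4·2 + 2, the ring meets the 4n+2 criterion.

Aromatic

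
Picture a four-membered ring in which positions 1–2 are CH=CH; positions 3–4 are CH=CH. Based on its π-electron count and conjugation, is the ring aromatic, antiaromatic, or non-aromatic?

Antiaromatic

The p orbitals form a continuous loop: every atom in a ring double bond is sp² and brings one electron to the p orbital. The ring is fully conjugated.
Adding the contributions, 2 × 2 = 4 from the 2 double-bond units.
With 4 = 4·1 π electrons, Hückel's rule classifies the planar ring as antiaromatic.
(This ring is cyclobutadiene.)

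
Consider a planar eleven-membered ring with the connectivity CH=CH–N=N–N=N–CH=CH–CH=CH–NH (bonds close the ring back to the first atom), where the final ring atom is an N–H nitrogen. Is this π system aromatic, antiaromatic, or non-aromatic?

Check conjugation: the double-bond atoms are sp², each contributing one p electron; each =N– nitrogen is pyridine-type (lone pair in the sp² plane, one electron in the p orbital); the pyrrole-type nitrogen donates its lone pair from the p orbital — every position has a p orbital, so the cyclic π system is continuous.
Counting π electrons: 5 × 2 = 10 from the double-bond units + 2 from the NH atom = 12.
12 = 4(3); a planar, fully conjugated 4n system is antiaromatic.

Antiaromatic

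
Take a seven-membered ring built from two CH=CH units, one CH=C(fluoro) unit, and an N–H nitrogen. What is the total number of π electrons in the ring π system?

8

Every ring atom contributes a p orbital perpendicular to the ring (each doubly-bonded ring atom is sp² with one p-orbital electron; the pyrrole-type nitrogen donates its lone pair from the p orbital), so the π system is cyclic and fully conjugated.
Tallying contributions gives 3 × 2 = 6 from the double-bond units + 2 from the NH atom = 8.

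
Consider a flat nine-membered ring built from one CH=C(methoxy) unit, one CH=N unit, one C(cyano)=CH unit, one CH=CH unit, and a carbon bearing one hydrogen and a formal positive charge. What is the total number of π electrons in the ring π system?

8

All ring atoms are sp² and supply a p orbital to the ring (the double-bond atoms are sp², each contributing one p electron; each =N– nitrogen is pyridine-type (lone pair in the sp² plane, one electron in the p orbital); the carbocation has an empty p orbital); the conjugation is uninterrupted.
Tallying contributions gives 4 × 2 = 8 from the double-bond units + 0 from the CH(+) atom = 8.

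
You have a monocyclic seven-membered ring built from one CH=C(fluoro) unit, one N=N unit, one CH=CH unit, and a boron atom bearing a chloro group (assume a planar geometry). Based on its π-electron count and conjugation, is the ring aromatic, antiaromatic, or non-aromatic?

Aromatic

The p orbitals form a continuous loop: every atom in a ring double bond is sp² and brings one electron to the p orbital; each sp² =N– keeps its lone pair in-plane and puts one electron into the π system; the boron has an empty p orbital. The ring is fully conjugated.
Adding the contributions, 3 × 2 = 6 from the double-bond units + 0 from the B(chloro) atom = 6.
With 6 π electrons (n = 1), the Hückel 4n+2 condition holds.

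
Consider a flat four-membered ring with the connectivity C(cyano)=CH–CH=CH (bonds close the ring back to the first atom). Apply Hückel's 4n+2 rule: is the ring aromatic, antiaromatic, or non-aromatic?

Check conjugation: each doubly-bonded ring atom is sp² with one p-orbital electron — every position has a p orbital, so the cyclic π system is continuous.
Counting π electrons: 2 × 2 = 4 from the 2 double-bond units.
4 is a 4n count (n = 1), so the planar conjugated ring is antiaromatic.

Antiaromatic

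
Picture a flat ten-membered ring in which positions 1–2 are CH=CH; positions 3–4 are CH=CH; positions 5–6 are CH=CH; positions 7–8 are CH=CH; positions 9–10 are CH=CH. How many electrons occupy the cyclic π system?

10

Check conjugation: each doubly-bonded ring atom is sp² with one p-orbital electron — every position has a p orbital, so the cyclic π system is continuous.
π-electron count: 5 × 2 = 10 from the 5 double-bond units.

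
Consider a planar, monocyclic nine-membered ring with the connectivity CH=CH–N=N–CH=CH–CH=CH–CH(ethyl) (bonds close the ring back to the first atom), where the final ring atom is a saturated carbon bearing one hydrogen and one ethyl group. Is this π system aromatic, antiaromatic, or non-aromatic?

Non-aromatic

At the CH(ethyl) position, that saturated carbon is sp³ and has no p orbital in the ring π system; the ring's p-orbital overlap is broken there.
Broken conjugation rules out both aromaticity and antiaromaticity.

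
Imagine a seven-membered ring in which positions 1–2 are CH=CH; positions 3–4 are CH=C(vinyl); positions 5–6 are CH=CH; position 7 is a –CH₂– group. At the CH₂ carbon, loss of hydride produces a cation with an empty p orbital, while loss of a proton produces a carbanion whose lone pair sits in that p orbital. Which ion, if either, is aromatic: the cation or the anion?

The cation

Both ions have a continuous loop of p orbitals — each ring atom is sp².
Cation: 3 × 2 + 0 = 6 π electrons → 4(1)+2, aromatic.
Anion: 3 × 2 + 2 = 8 π electrons → 4(2), antiaromatic.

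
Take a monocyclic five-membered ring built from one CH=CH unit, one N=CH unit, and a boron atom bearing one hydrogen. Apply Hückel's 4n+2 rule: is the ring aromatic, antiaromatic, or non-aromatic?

All ring atoms are sp² and supply a p orbital to the ring (each doubly-bonded ring atom is sp² with one p-orbital electron; each =N– nitrogen is pyridine-type (lone pair in the sp² plane, one electron in the p orbital); the boron has an empty p orbital); the conjugation is uninterrupted.
π-electron count: 2 × 2 = 4 from the double-bond units + 0 from the BH atom = 4.
With 4 = 4·1 π electrons, Hückel's rule classifies the planar ring as antiaromatic.

Antiaromatic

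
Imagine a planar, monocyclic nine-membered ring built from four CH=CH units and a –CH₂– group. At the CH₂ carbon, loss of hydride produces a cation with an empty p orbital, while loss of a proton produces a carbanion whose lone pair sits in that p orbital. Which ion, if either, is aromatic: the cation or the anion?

In either ion the ring is fully conjugated: every atom, including the new sp² carbon, supplies a p orbital.
Cation: 4 × 2 + 0 = 8 π electrons → 4(2), antiaromatic.
Anion: 4 × 2 + 2 = 10 π electrons → 4(2)+2, aromatic.

The anion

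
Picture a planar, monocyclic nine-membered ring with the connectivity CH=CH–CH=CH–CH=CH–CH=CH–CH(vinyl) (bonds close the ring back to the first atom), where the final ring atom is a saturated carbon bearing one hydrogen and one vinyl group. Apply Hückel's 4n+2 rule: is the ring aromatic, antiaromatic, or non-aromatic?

Non-aromatic

Because that saturated carbon is sp³ and has no p orbital in the ring π system at the CH(vinyl) position, the π system cannot extend all the way around the ring.
Without a continuous loop of overlapping p orbitals the Hückel electron count never comes into play.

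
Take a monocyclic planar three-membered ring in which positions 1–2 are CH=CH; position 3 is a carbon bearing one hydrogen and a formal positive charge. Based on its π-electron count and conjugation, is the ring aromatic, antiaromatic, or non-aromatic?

Aromatic

Every ring atom contributes a p orbital perpendicular to the ring (every atom in a ring double bond is sp² and brings one electron to the p orbital; the carbocation has an empty p orbital), so the π system is cyclic and fully conjugated.
Counting π electrons: 1 × 2 = 2 from the double-bond unit + 0 from the CH(+) atom = 2.
Since 2 = 4·0 + 2, the ring meets the 4n+2 criterion.
This is the cyclopropenyl cation.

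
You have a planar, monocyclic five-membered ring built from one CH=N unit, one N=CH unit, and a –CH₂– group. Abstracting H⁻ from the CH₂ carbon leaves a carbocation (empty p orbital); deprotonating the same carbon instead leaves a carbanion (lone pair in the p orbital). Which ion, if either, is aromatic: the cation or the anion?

Once that carbon is sp², every ring atom has a p orbital and both ions are fully conjugated.
Cation: 2 × 2 + 0 = 4 π electrons → 4(1), antiaromatic.
Anion: 2 × 2 + 2 = 6 π electrons → 4(1)+2, aromatic.

The anion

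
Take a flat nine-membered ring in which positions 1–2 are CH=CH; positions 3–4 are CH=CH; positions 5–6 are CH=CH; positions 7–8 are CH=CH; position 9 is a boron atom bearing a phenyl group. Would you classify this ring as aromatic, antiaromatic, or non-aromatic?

Antiaromatic

Every ring atom contributes a p orbital perpendicular to the ring (the double-bond atoms are sp², each contributing one p electron; the boron has an empty p orbital), so the π system is cyclic and fully conjugated.
Counting π electrons: 4 × 2 = 8 from the double-bond units + 0 from the B(phenyl) atom = 8.
8 = 4(2); a planar, fully conjugated 4n system is antiaromatic.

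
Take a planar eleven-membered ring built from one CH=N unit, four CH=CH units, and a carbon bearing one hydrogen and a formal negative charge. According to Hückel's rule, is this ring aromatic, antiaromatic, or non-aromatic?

Antiaromatic

Every ring atom contributes a p orbital perpendicular to the ring (each doubly-bonded ring atom is sp² with one p-orbital electron; each sp² =N– keeps its lone pair in-plane and puts one electron into the π system; the carbanion's lone pair occupies the p orbital), so the π system is cyclic and fully conjugated.
Adding the contributions, 5 × 2 = 10 from the double-bond units + 2 from the CH(-) atom = 12.
With 12 = 4·3 π electrons, Hückel's rule classifies the planar ring as antiaromatic.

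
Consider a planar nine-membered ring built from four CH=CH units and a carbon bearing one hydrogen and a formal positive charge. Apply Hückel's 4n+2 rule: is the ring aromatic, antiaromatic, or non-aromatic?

Antiaromatic

Every ring atom contributes a p orbital perpendicular to the ring (the double-bond atoms are sp², each contributing one p electron; the carbocation has an empty p orbital), so the π system is cyclic and fully conjugated.
Adding the contributions, 4 × 2 = 8 from the double-bond units + 0 from the CH(+) atom = 8.
8 = 4(2); a planar, fully conjugated 4n system is antiaromatic.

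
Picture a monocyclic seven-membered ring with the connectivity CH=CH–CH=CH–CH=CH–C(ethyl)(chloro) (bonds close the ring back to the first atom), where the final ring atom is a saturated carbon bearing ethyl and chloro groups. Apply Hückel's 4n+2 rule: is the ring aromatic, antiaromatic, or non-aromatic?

Non-aromatic

The C(ethyl)(chloro) position has four σ bonds — that saturated carbon is sp³ and has no p orbital in the ring π system — so the cyclic conjugation is interrupted.
A ring that is not fully conjugated cannot be aromatic or antiaromatic regardless of its π-electron count.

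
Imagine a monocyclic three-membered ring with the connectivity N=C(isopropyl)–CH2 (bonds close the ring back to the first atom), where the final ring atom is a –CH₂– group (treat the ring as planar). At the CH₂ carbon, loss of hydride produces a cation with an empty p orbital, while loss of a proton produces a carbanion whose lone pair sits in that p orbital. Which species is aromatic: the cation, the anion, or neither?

The cation

Both ions have a continuous loop of p orbitals — each ring atom is sp².
Cation: 1 × 2 + 0 = 2 π electrons → 4(0)+2, aromatic.
Anion: 1 × 2 + 2 = 4 π electrons → 4(1), antiaromatic.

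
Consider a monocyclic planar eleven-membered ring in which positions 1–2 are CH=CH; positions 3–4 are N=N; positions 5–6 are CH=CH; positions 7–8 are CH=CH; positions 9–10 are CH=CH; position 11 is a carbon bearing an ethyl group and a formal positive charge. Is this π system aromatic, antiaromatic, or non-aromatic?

Every ring atom contributes a p orbital perpendicular to the ring (every atom in a ring double bond is sp² and brings one electron to the p orbital; each sp² =N– keeps its lone pair in-plane and puts one electron into the π system; the carbocation has an empty p orbital), so the π system is cyclic and fully conjugated.
π-electron count: 5 × 2 = 10 from the double-bond units + 0 from the C(ethyl)(+) atom = 10.
10 = 4(2) + 2, which satisfies Hückel's 4n+2 rule.

Aromatic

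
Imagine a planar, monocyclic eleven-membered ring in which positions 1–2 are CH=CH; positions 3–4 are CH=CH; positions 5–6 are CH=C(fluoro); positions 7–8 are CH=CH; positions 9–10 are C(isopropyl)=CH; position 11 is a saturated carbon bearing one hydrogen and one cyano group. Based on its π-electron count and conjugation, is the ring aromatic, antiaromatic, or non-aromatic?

The CH(cyano) position has four σ bonds — that saturated carbon is sp³ and has no p orbital in the ring π system — so the cyclic conjugation is interrupted.
A ring that is not fully conjugated cannot be aromatic or antiaromatic regardless of its π-electron count.

Non-aromatic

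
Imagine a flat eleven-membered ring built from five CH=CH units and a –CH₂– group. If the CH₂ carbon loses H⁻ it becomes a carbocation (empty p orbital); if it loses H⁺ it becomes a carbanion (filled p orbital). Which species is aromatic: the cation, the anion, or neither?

The cation

In both ions every ring atom is sp² and contributes a p orbital, so both rings are fully conjugated.
Cation: 5 × 2 + 0 = 10 π electrons → 4(2)+2, aromatic.
Anion: 5 × 2 + 2 = 12 π electrons → 4(3), antiaromatic.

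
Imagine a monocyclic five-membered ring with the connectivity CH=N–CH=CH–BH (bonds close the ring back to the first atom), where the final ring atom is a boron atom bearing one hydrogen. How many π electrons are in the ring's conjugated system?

The p orbitals form a continuous loop: every atom in a ring double bond is sp² and brings one electron to the p orbital; the doubly-bonded nitrogens are pyridine-type — their lone pairs lie in the ring plane, leaving one electron in the p orbital; the boron has an empty p orbital. The ring is fully conjugated.
Counting π electrons: 2 × 2 = 4 from the double-bond units + 0 from the BH atom = 4.

4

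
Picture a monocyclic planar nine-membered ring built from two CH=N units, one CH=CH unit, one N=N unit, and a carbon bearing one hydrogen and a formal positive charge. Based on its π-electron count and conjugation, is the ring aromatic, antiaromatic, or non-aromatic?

All ring atoms are sp² and supply a p orbital to the ring (each doubly-bonded ring atom is sp² with one p-orbital electron; each =N– nitrogen is pyridine-type (lone pair in the sp² plane, one electron in the p orbital); the carbocation has an empty p orbital); the conjugation is uninterrupted.
π-electron count: 4 × 2 = 8 from the double-bond units + 0 from the CH(+) atom = 8.
8 is a 4n count (n = 2), so the planar conjugated ring is antiaromatic.

Antiaromatic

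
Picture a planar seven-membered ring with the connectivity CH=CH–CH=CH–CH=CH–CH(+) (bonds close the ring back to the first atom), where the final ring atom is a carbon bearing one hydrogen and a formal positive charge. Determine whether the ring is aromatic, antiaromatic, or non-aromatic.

Check conjugation: the double-bond atoms are sp², each contributing one p electron; the carbocation has an empty p orbital — every position has a p orbital, so the cyclic π system is continuous.
π-electron count: 3 × 2 = 6 from the double-bond units + 0 from the CH(+) atom = 6.
Since 6 = 4·1 + 2, the ring meets the 4n+2 criterion.
(The species described is the tropylium cation.)

Aromatic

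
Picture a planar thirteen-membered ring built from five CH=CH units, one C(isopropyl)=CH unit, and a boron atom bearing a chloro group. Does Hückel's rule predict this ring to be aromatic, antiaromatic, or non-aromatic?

The p orbitals form a continuous loop: the double-bond atoms are sp², each contributing one p electron; the boron has an empty p orbital. The ring is fully conjugated.
Tallying contributions gives 6 × 2 = 12 from the double-bond units + 0 from the B(chloro) atom = 12.
12 is a 4n count (n = 3), so the planar conjugated ring is antiaromatic.

Antiaromatic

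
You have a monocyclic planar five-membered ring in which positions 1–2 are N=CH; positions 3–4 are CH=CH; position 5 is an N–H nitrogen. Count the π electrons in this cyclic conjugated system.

6

The p orbitals form a continuous loop: the double-bond atoms are sp², each contributing one p electron; each =N– nitrogen is pyridine-type (lone pair in the sp² plane, one electron in the p orbital); the pyrrole-type nitrogen donates its lone pair from the p orbital. The ring is fully conjugated.
Counting π electrons: 2 × 2 = 4 from the double-bond units + 2 from the NH atom = 6.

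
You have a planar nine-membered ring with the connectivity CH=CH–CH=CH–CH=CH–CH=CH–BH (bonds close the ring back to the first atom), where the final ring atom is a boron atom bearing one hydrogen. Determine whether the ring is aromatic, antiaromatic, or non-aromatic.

Every ring atom contributes a p orbital perpendicular to the ring (the double-bond atoms are sp², each contributing one p electron; the boron has an empty p orbital), so the π system is cyclic and fully conjugated.
Counting π electrons: 4 × 2 = 8 from the double-bond units + 0 from the BH atom = 8.
With 8 = 4·2 π electrons, Hückel's rule classifies the planar ring as antiaromatic.

Antiaromatic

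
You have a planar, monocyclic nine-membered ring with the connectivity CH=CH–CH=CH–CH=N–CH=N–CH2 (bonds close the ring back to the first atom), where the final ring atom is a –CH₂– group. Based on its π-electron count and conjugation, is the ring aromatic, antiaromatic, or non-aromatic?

At the CH2 position, the tetrahedral CH₂ carbon is sp³ and has no p orbital in the ring π system; the ring's p-orbital overlap is broken there.
Broken conjugation rules out both aromaticity and antiaromaticity.

Non-aromatic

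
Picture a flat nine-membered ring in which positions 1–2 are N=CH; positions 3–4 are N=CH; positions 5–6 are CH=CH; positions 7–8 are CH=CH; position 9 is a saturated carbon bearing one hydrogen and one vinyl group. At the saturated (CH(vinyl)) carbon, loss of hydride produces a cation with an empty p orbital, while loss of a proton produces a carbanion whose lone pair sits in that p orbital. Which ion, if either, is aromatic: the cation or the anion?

The anion

Both ions have a continuous loop of p orbitals — each ring atom is sp².
Cation: 4 × 2 + 0 = 8 π electrons → 4(2), antiaromatic.
Anion: 4 × 2 + 2 = 10 π electrons → 4(2)+2, aromatic.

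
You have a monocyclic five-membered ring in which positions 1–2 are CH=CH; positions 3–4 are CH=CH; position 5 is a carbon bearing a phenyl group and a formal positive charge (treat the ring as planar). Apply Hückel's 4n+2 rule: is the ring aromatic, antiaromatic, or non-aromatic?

The p orbitals form a continuous loop: every atom in a ring double bond is sp² and brings one electron to the p orbital; the carbocation has an empty p orbital. The ring is fully conjugated.
Counting π electrons: 2 × 2 = 4 from the double-bond units + 0 from the C(phenyl)(+) atom = 4.
4 is a 4n count (n = 1), so the planar conjugated ring is antiaromatic.

Antiaromatic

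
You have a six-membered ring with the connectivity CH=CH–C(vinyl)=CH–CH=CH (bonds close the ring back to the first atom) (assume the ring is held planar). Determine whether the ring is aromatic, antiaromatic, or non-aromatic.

Check conjugation: every atom in a ring double bond is sp² and brings one electron to the p orbital — every position has a p orbital, so the cyclic π system is continuous.
Adding the contributions, 3 × 2 = 6 from the 3 double-bond units.
With 6 π electrons (n = 1), the Hückel 4n+2 condition holds.

Aromatic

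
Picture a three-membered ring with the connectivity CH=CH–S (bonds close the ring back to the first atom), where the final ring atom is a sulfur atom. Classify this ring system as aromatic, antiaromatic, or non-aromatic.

Antiaromatic

All ring atoms are sp² and supply a p orbital to the ring (each doubly-bonded ring atom is sp² with one p-orbital electron; the sulfur donates one lone pair from its p orbital); the conjugation is uninterrupted.
Adding the contributions, 1 × 2 = 2 from the double-bond unit + 2 from the S atom = 4.
With 4 = 4·1 π electrons, Hückel's rule classifies the planar ring as antiaromatic.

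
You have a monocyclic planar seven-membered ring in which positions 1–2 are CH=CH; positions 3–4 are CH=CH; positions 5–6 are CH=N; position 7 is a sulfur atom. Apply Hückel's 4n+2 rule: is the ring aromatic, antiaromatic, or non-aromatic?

The p orbitals form a continuous loop: each doubly-bonded ring atom is sp² with one p-orbital electron; each sp² =N– keeps its lone pair in-plane and puts one electron into the π system; the sulfur donates one lone pair from its p orbital. The ring is fully conjugated.
Adding the contributions, 3 × 2 = 6 from the double-bond units + 2 from the S atom = 8.
With 8 = 4·2 π electrons, Hückel's rule classifies the planar ring as antiaromatic.

Antiaromatic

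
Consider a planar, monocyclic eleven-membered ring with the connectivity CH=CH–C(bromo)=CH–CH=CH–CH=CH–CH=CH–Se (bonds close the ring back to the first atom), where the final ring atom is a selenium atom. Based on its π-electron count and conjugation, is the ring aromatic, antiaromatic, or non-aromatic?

Antiaromatic

Every ring atom contributes a p orbital perpendicular to the ring (the double-bond atoms are sp², each contributing one p electron; the selenium donates one lone pair from its p orbital), so the π system is cyclic and fully conjugated.
Counting π electrons: 5 × 2 = 10 from the double-bond units + 2 from the Se atom = 12.
12 = 4(3); a planar, fully conjugated 4n system is antiaromatic.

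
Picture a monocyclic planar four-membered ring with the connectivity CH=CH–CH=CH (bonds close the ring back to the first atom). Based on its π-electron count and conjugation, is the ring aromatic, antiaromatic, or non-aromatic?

Antiaromatic

Every ring atom contributes a p orbital perpendicular to the ring (every atom in a ring double bond is sp² and brings one electron to the p orbital), so the π system is cyclic and fully conjugated.
Adding the contributions, 2 × 2 = 4 from the 2 double-bond units.
4 = 4(1); a planar, fully conjugated 4n system is antiaromatic.
(The species described is cyclobutadiene.)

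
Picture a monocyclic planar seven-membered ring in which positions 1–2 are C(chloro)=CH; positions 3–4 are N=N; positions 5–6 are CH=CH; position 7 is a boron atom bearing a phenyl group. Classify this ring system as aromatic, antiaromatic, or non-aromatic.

Aromatic

All ring atoms are sp² and supply a p orbital to the ring (every atom in a ring double bond is sp² and brings one electron to the p orbital; each sp² =N– keeps its lone pair in-plane and puts one electron into the π system; the boron has an empty p orbital); the conjugation is uninterrupted.
Adding the contributions, 3 × 2 = 6 from the double-bond units + 0 from the B(phenyl) atom = 6.
That gives a 4n+2 count (6, n = 1).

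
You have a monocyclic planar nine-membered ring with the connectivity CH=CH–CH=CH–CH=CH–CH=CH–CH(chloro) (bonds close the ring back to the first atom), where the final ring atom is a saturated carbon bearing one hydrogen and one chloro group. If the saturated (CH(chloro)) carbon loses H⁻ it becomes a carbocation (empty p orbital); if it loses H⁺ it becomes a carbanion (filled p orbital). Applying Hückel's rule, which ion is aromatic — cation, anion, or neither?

Both ions have a continuous loop of p orbitals — each ring atom is sp².
Cation: 4 × 2 + 0 = 8 π electrons → 4(2), antiaromatic.
Anion: 4 × 2 + 2 = 10 π electrons → 4(2)+2, aromatic.

The anion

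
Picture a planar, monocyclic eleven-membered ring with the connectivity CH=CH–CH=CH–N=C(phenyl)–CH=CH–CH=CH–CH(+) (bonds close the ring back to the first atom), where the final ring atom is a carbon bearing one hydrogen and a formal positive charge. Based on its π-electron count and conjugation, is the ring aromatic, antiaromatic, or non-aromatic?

Aromatic

The p orbitals form a continuous loop: every atom in a ring double bond is sp² and brings one electron to the p orbital; each =N– nitrogen is pyridine-type (lone pair in the sp² plane, one electron in the p orbital); the carbocation has an empty p orbital. The ring is fully conjugated.
π-electron count: 5 × 2 = 10 from the double-bond units + 0 from the CH(+) atom = 10.
With 10 π electrons (n = 2), the Hückel 4n+2 condition holds.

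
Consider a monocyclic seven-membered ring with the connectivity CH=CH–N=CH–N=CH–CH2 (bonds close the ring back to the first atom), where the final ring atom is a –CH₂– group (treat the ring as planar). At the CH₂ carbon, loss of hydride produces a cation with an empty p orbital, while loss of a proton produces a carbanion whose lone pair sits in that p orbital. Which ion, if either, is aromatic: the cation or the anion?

The cation

In both ions every ring atom is sp² and contributes a p orbital, so both rings are fully conjugated.
Cation: 3 × 2 + 0 = 6 π electrons → 4(1)+2, aromatic.
Anion: 3 × 2 + 2 = 8 π electrons → 4(2), antiaromatic.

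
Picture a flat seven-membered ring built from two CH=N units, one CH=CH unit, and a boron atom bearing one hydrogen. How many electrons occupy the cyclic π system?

Check conjugation: each doubly-bonded ring atom is sp² with one p-orbital electron; each sp² =N– keeps its lone pair in-plane and puts one electron into the π system; the boron has an empty p orbital — every position has a p orbital, so the cyclic π system is continuous.
Adding the contributions, 3 × 2 = 6 from the double-bond units + 0 from the BH atom = 6.

6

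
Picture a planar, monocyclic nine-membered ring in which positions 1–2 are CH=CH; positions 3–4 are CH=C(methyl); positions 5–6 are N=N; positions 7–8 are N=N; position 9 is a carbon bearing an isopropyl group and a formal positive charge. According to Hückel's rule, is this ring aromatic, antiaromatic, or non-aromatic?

Antiaromatic

Check conjugation: every atom in a ring double bond is sp² and brings one electron to the p orbital; each sp² =N– keeps its lone pair in-plane and puts one electron into the π system; the carbocation has an empty p orbital — every position has a p orbital, so the cyclic π system is continuous.
Tallying contributions gives 4 × 2 = 8 from the double-bond units + 0 from the C(isopropyl)(+) atom = 8.
With 8 = 4·2 π electrons, Hückel's rule classifies the planar ring as antiaromatic.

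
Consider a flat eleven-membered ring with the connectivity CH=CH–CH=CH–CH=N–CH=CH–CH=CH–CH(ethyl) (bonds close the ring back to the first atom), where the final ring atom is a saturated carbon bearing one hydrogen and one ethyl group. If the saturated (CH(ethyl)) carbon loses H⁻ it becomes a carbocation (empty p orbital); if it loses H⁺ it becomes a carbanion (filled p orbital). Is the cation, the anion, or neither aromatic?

In either ion the ring is fully conjugated: every atom, including the new sp² carbon, supplies a p orbital.
Cation: 5 × 2 + 0 = 10 π electrons → 4(2)+2, aromatic.
Anion: 5 × 2 + 2 = 12 π electrons → 4(3), antiaromatic.

The cation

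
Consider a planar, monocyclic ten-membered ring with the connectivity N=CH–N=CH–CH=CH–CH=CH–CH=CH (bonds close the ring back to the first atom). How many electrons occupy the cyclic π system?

10

Check conjugation: the double-bond atoms are sp², each contributing one p electron; each sp² =N– keeps its lone pair in-plane and puts one electron into the π system — every position has a p orbital, so the cyclic π system is continuous.
π-electron count: 5 × 2 = 10 from the 5 double-bond units.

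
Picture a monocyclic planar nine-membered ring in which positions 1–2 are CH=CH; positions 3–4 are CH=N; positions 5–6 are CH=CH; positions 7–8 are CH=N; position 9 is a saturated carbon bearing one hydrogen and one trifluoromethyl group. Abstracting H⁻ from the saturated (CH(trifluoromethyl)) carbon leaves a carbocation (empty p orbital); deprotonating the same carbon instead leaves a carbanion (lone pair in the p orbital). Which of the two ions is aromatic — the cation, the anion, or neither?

The anion

In either ion the ring is fully conjugated: every atom, including the new sp² carbon, supplies a p orbital.
Cation: 4 × 2 + 0 = 8 π electrons → 4(2), antiaromatic.
Anion: 4 × 2 + 2 = 10 π electrons → 4(2)+2, aromatic.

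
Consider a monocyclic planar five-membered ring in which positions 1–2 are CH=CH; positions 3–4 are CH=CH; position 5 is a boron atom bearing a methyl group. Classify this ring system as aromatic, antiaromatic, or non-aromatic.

All ring atoms are sp² and supply a p orbital to the ring (each doubly-bonded ring atom is sp² with one p-orbital electron; the boron has an empty p orbital); the conjugation is uninterrupted.
π-electron count: 2 × 2 = 4 from the double-bond units + 0 from the B(methyl) atom = 4.
A 4n π count (4, n = 1) in a planar conjugated ring means antiaromatic.

Antiaromatic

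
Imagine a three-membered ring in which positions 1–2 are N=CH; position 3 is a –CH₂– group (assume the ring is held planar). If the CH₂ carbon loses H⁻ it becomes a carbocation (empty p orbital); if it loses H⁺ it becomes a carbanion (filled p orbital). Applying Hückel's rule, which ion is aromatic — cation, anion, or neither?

In either ion the ring is fully conjugated: every atom, including the new sp² carbon, supplies a p orbital.
Cation: 1 × 2 + 0 = 2 π electrons → 4(0)+2, aromatic.
Anion: 1 × 2 + 2 = 4 π electrons → 4(1), antiaromatic.

The cation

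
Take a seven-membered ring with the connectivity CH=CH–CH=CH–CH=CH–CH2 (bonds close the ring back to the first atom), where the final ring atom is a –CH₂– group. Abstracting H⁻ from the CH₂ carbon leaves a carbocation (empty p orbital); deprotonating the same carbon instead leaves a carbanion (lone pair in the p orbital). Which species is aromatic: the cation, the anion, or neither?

The cation

In either ion the ring is fully conjugated: every atom, including the new sp² carbon, supplies a p orbital.
Cation: 3 × 2 + 0 = 6 π electrons → 4(1)+2, aromatic.
Anion: 3 × 2 + 2 = 8 π electrons → 4(2), antiaromatic.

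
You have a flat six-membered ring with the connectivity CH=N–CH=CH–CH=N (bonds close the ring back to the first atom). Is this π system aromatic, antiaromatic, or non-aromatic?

Aromatic

All ring atoms are sp² and supply a p orbital to the ring (each doubly-bonded ring atom is sp² with one p-orbital electron; each sp² =N– keeps its lone pair in-plane and puts one electron into the π system); the conjugation is uninterrupted.
π-electron count: 3 × 2 = 6 from the 3 double-bond units.
Since 6 = 4·1 + 2, the ring meets the 4n+2 criterion.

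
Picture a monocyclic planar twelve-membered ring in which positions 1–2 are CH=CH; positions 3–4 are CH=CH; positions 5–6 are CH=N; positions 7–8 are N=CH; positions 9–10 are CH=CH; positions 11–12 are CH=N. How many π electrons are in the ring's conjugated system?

12

The p orbitals form a continuous loop: every atom in a ring double bond is sp² and brings one electron to the p orbital; each sp² =N– keeps its lone pair in-plane and puts one electron into the π system. The ring is fully conjugated.
Adding the contributions, 6 × 2 = 12 from the 6 double-bond units.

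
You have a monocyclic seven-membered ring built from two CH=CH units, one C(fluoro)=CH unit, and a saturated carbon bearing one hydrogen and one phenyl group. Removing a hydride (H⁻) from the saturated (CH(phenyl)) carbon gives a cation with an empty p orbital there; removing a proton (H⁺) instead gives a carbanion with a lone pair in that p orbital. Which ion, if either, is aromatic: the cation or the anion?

Once that carbon is sp², every ring atom has a p orbital and both ions are fully conjugated.
Cation: 3 × 2 + 0 = 6 π electrons → 4(1)+2, aromatic.
Anion: 3 × 2 + 2 = 8 π electrons → 4(2), antiaromatic.

The cation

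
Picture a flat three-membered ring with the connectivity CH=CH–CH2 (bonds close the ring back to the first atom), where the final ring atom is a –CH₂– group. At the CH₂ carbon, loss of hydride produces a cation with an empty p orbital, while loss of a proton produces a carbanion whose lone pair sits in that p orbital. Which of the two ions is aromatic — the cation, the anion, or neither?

Once that carbon is sp², every ring atom has a p orbital and both ions are fully conjugated.
Cation: 1 × 2 + 0 = 2 π electrons → 4(0)+2, aromatic.
Anion: 1 × 2 + 2 = 4 π electrons → 4(1), antiaromatic.

The cation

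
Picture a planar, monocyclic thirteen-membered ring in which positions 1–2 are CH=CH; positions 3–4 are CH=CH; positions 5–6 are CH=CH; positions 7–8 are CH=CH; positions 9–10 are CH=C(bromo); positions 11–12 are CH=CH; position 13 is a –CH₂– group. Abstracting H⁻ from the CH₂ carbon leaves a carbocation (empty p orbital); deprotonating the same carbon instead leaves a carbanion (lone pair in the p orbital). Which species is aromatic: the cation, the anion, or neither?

In both ions every ring atom is sp² and contributes a p orbital, so both rings are fully conjugated.
Cation: 6 × 2 + 0 = 12 π electrons → 4(3), antiaromatic.
Anion: 6 × 2 + 2 = 14 π electrons → 4(3)+2, aromatic.

The anion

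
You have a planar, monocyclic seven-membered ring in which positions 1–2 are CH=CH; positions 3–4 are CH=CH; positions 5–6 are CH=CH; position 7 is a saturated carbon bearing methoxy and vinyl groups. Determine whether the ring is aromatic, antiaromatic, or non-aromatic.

Non-aromatic

Because that saturated carbon is sp³ and has no p orbital in the ring π system at the C(methoxy)(vinyl) position, the π system cannot extend all the way around the ring.
Without a continuous loop of overlapping p orbitals the Hückel electron count never comes into play.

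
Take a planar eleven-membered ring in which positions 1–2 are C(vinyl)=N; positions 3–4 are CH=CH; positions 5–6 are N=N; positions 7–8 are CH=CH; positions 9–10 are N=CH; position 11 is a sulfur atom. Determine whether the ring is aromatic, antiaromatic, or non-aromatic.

Every ring atom contributes a p orbital perpendicular to the ring (each doubly-bonded ring atom is sp² with one p-orbital electron; each sp² =N– keeps its lone pair in-plane and puts one electron into the π system; the sulfur donates one lone pair from its p orbital), so the π system is cyclic and fully conjugated.
Tallying contributions gives 5 × 2 = 10 from the double-bond units + 2 from the S atom = 12.
A 4n π count (12, n = 3) in a planar conjugated ring means antiaromatic.

Antiaromatic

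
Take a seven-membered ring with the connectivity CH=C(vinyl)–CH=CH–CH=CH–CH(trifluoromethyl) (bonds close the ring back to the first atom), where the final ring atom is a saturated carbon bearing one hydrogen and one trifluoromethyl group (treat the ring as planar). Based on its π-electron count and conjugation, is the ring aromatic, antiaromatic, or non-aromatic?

The CH(trifluoromethyl) carbon is saturated: that saturated carbon is sp³ and has no p orbital in the ring π system. Conjugation is not continuous around the ring.
Without a continuous loop of overlapping p orbitals the Hückel electron count never comes into play.

Non-aromatic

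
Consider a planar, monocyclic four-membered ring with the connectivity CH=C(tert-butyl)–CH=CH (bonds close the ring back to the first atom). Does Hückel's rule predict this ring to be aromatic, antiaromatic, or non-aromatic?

The p orbitals form a continuous loop: the double-bond atoms are sp², each contributing one p electron. The ring is fully conjugated.
Counting π electrons: 2 × 2 = 4 from the 2 double-bond units.
With 4 = 4·1 π electrons, Hückel's rule classifies the planar ring as antiaromatic.

Antiaromatic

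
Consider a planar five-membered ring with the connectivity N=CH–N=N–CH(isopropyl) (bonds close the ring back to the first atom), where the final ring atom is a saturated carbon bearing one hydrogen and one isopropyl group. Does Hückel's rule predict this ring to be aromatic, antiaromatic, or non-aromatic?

Non-aromatic

The CH(isopropyl) carbon is saturated: that saturated carbon is sp³ and has no p orbital in the ring π system. Conjugation is not continuous around the ring.
A ring that is not fully conjugated cannot be aromatic or antiaromatic regardless of its π-electron count.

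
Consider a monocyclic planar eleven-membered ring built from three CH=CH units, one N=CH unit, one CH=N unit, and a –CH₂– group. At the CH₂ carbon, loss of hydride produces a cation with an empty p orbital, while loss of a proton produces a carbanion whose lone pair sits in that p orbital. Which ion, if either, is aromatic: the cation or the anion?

The cation

Both ions have a continuous loop of p orbitals — each ring atom is sp².
Cation: 5 × 2 + 0 = 10 π electrons → 4(2)+2, aromatic.
Anion: 5 × 2 + 2 = 12 π electrons → 4(3), antiaromatic.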